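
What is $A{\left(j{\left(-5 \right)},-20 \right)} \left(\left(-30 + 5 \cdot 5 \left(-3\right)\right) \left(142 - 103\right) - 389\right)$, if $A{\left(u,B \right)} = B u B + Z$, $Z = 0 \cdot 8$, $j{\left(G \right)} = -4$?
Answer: $7174400$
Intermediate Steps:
$Z = 0$
$A{\left(u,B \right)} = u B^{2}$ ($A{\left(u,B \right)} = B u B + 0 = u B^{2} + 0 = u B^{2}$)
$A{\left(j{\left(-5 \right)},-20 \right)} \left(\left(-30 + 5 \cdot 5 \left(-3\right)\right) \left(142 - 103\right) - 389\right) = - 4 \left(-20\right)^{2} \left(\left(-30 + 5 \cdot 5 \left(-3\right)\right) \left(142 - 103\right) - 389\right) = \left(-4\right) 400 \left(\left(-30 + 25 \left(-3\right)\right) 39 - 389\right) = - 1600 \left(\left(-30 - 75\right) 39 - 389\right) = - 1600 \left(\left(-105\right) 39 - 389\right) = - 1600 \left(-4095 - 389\right) = \left(-1600\right) \left(-4484\right) = 7174400$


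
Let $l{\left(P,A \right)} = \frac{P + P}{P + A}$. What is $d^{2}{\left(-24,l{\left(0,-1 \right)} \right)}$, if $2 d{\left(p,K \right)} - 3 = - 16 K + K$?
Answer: $\frac{9}{4} \approx 2.25$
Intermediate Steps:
$l{\left(P,A \right)} = \frac{2 P}{A + P}$
$d{\left(p,K \right)} = \frac{3}{2} - \frac{15 K}{2}$ ($d{\left(p,K \right)} = \frac{3}{2} + \frac{- 16 K + K}{2} = \frac{3}{2} + \frac{\left(-15\right) K}{2} = \frac{3}{2} - \frac{15 K}{2}$)
$d^{2}{\left(-24,l{\left(0,-1 \right)} \right)} = \left(\frac{3}{2} - \frac{15 \cdot 2 \cdot 0 \frac{1}{-1 + 0}}{2}\right)^{2} = \left(\frac{3}{2} - \frac{15 \cdot 2 \cdot 0 \frac{1}{-1}}{2}\right)^{2} = \left(\frac{3}{2} - \frac{15 \cdot 2 \cdot 0 \left(-1\right)}{2}\right)^{2} = \left(\frac{3}{2} - 0\right)^{2} = \left(\frac{3}{2} + 0\right)^{2} = \left(\frac{3}{2}\right)^{2} = \frac{9}{4}$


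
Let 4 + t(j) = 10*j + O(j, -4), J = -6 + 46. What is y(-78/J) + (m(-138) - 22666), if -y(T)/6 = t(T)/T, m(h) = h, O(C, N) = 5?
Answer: -297192/13 ≈ -22861.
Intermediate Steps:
J = 40
t(j) = 1 + 10*j (t(j) = -4 + (10*j + 5) = -4 + (5 + 10*j) = 1 + 10*j)
y(T) = -6*(1 + 10*T)/T
y(-78/J) + (m(-138) - 22666) = (-60 - 6/((-78/40))) + (-138 - 22666) = (-60 - 6/((-78*1/40))) - 22804 = (-60 - 6/(-39/20)) - 22804 = (-60 - 6*(-20/39)) - 22804 = (-60 + 40/13) - 22804 = -740/13 - 22804 = -297192/13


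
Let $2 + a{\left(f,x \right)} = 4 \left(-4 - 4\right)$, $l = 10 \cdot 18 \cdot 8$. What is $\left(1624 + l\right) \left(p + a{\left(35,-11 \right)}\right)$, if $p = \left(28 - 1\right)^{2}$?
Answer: $2129480$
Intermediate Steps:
$l = 1440$ ($l = 180 \cdot 8 = 1440$)
$a{\left(f,x \right)} = -34$ ($a{\left(f,x \right)} = -2 + 4 \left(-4 - 4\right) = -2 + 4 \left(-8\right) = -2 - 32 = -34$)
$p = 729$ ($p = 27^{2} = 729$)
$\left(1624 + l\right) \left(p + a{\left(35,-11 \right)}\right) = \left(1624 + 1440\right) \left(729 - 34\right) = 3064 \cdot 695 = 2129480$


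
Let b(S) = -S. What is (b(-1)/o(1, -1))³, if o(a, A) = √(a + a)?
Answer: √2/4 ≈ 0.35355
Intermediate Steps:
o(a, A) = √2*√a (o(a, A) = √(2*a) = √2*√a)
(b(-1)/o(1, -1))³ = ((-1*(-1))/((√2*√1)))³ = (1/(√2*1))³ = (1/√2)³ = (1*(√2/2))³ = (√2/2)³ = √2/4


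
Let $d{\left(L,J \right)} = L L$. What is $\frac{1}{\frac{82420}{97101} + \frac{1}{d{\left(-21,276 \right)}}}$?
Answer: $\frac{4757949}{4049369} \approx 1.175$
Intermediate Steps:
$d{\left(L,J \right)} = L^{2}$
$\frac{1}{\frac{82420}{97101} + \frac{1}{d{\left(-21,276 \right)}}} = \frac{1}{\frac{82420}{97101} + \frac{1}{\left(-21\right)^{2}}} = \frac{1}{82420 \cdot \frac{1}{97101} + \frac{1}{441}} = \frac{1}{\frac{82420}{97101} + \frac{1}{441}} = \frac{1}{\frac{4049369}{4757949}} = \frac{4757949}{4049369}$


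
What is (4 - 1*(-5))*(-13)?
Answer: -117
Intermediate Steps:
(4 - 1*(-5))*(-13) = (4 + 5)*(-13) = 9*(-13) = -117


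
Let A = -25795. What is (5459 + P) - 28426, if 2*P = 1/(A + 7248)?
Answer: -851937899/37094 ≈ -22967.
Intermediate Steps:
P = -1/37094 (P = 1/(2*(-25795 + 7248)) = (1/2)/(-18547) = (1/2)*(-1/18547) = -1/37094 ≈ -2.6959e-5)
(5459 + P) - 28426 = (5459 - 1/37094) - 28426 = 202496145/37094 - 28426 = -851937899/37094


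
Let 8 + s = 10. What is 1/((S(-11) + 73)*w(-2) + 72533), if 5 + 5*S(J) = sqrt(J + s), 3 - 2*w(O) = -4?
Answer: 7278500/529765622941 - 210*I/529765622941 ≈ 1.3739e-5 - 3.964e-10*I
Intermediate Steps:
s = 2 (s = -8 + 10 = 2)
w(O) = 7/2 (w(O) = 3/2 - 1/2*(-4) = 3/2 + 2 = 7/2)
S(J) = -1 + sqrt(2 + J)/5 (S(J) = -1 + sqrt(J + 2)/5 = -1 + sqrt(2 + J)/5)
1/((S(-11) + 73)*w(-2) + 72533) = 1/(((-1 + sqrt(2 - 11)/5) + 73)*(7/2) + 72533) = 1/(((-1 + sqrt(-9)/5) + 73)*(7/2) + 72533) = 1/(((-1 + (3*I)/5) + 73)*(7/2) + 72533) = 1/(((-1 + 3*I/5) + 73)*(7/2) + 72533) = 1/((72 + 3*I/5)*(7/2) + 72533) = 1/((252 + 21*I/10) + 72533) = 1/(72785 + 21*I/10) = 100*(72785 - 21*I/10)/529765622941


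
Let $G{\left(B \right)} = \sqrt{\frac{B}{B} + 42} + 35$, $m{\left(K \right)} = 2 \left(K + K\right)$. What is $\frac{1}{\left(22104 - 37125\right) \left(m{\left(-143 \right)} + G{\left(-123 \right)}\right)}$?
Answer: $\frac{179}{1443648282} + \frac{\sqrt{43}}{4330944846} \approx 1.2551 \cdot 10^{-7}$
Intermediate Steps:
$m{\left(K \right)} = 4 K$ ($m{\left(K \right)} = 2 \cdot 2 K = 4 K$)
$G{\left(B \right)} = 35 + \sqrt{43}$ ($G{\left(B \right)} = \sqrt{1 + 42} + 35 = \sqrt{43} + 35 = 35 + \sqrt{43}$)
$\frac{1}{\left(22104 - 37125\right) \left(m{\left(-143 \right)} + G{\left(-123 \right)}\right)} = \frac{1}{\left(22104 - 37125\right) \left(4 \left(-143\right) + \left(35 + \sqrt{43}\right)\right)} = \frac{1}{\left(-15021\right) \left(-572 + \left(35 + \sqrt{43}\right)\right)} = \frac{1}{\left(-15021\right) \left(-537 + \sqrt{43}\right)} = \frac{1}{8066277 - 15021 \sqrt{43}}$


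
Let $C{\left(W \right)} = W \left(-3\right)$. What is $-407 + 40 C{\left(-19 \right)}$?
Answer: $1873$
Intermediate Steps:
$C{\left(W \right)} = - 3 W$
$-407 + 40 C{\left(-19 \right)} = -407 + 40 \left(\left(-3\right) \left(-19\right)\right) = -407 + 40 \cdot 57 = -407 + 2280 = 1873$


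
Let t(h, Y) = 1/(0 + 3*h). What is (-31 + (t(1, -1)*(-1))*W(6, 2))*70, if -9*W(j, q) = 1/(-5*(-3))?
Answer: -175756/81 ≈ -2169.8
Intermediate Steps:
t(h, Y) = 1/(3*h)
W(j, q) = -1/135 (W(j, q) = -1/(9*((-5*(-3)))) = -⅑/15 = -⅑*1/15 = -1/135)
(-31 + (t(1, -1)*(-1))*W(6, 2))*70 = (-31 + (((⅓)/1)*(-1))*(-1/135))*70 = (-31 + (((⅓)*1)*(-1))*(-1/135))*70 = (-31 + ((⅓)*(-1))*(-1/135))*70 = (-31 - ⅓*(-1/135))*70 = (-31 + 1/405)*70 = -12554/405*70 = -175756/81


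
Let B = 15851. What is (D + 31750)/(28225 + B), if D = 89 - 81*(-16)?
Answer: 11045/14692 ≈ 0.75177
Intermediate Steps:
D = 1385 (D = 89 + 1296 = 1385)
(D + 31750)/(28225 + B) = (1385 + 31750)/(28225 + 15851) = 33135/44076 = 33135*(1/44076) = 11045/14692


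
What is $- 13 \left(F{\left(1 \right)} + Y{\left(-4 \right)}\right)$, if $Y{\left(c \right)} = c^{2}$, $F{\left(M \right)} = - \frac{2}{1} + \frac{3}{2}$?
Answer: $- \frac{403}{2} \approx -201.5$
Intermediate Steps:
$F{\left(M \right)} = - \frac{1}{2}$ ($F{\left(M \right)} = \left(-2\right) 1 + 3 \cdot \frac{1}{2} = -2 + \frac{3}{2} = - \frac{1}{2}$)
$- 13 \left(F{\left(1 \right)} + Y{\left(-4 \right)}\right) = - 13 \left(- \frac{1}{2} + \left(-4\right)^{2}\right) = - 13 \left(- \frac{1}{2} + 16\right) = \left(-13\right) \frac{31}{2} = - \frac{403}{2}$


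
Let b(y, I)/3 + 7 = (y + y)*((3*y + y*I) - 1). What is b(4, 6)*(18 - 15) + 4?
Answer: 2461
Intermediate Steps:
b(y, I) = -21 + 6*y*(-1 + 3*y + I*y) (b(y, I) = -21 + 3*((y + y)*((3*y + y*I) - 1)) = -21 + 3*((2*y)*((3*y + I*y) - 1)) = -21 + 3*((2*y)*(-1 + 3*y + I*y)) = -21 + 3*(2*y*(-1 + 3*y + I*y)) = -21 + 6*y*(-1 + 3*y + I*y))
b(4, 6)*(18 - 15) + 4 = (-21 - 6*4 + 18*4² + 6*6*4²)*(18 - 15) + 4 = (-21 - 24 + 18*16 + 6*6*16)*3 + 4 = (-21 - 24 + 288 + 576)*3 + 4 = 819*3 + 4 = 2457 + 4 = 2461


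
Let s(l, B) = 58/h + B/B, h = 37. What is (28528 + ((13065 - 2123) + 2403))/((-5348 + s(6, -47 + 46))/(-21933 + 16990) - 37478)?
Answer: -7658194843/6854191117 ≈ -1.1173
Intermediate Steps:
s(l, B) = 95/37 (s(l, B) = 58/37 + B/B = 58*(1/37) + 1 = 58/37 + 1 = 95/37)
(28528 + ((13065 - 2123) + 2403))/((-5348 + s(6, -47 + 46))/(-21933 + 16990) - 37478) = (28528 + ((13065 - 2123) + 2403))/((-5348 + 95/37)/(-21933 + 16990) - 37478) = (28528 + (10942 + 2403))/(-197781/37/(-4943) - 37478) = (28528 + 13345)/(-197781/37*(-1/4943) - 37478) = 41873/(197781/182891 - 37478) = 41873/(-6854191117/182891) = 41873*(-182891/6854191117) = -7658194843/6854191117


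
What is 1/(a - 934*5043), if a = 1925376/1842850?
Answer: -921425/4340060058162 ≈ -2.1231e-7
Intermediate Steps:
a = 962688/921425 (a = 1925376*(1/1842850) = 962688/921425 ≈ 1.0448)
1/(a - 934*5043) = 1/(962688/921425 - 934*5043) = 1/(962688/921425 - 4710162) = 1/(-4340060058162/921425) = -921425/4340060058162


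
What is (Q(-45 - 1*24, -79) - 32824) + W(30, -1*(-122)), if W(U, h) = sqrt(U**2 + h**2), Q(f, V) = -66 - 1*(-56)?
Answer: -32834 + 2*sqrt(3946) ≈ -32708.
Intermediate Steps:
Q(f, V) = -10 (Q(f, V) = -66 + 56 = -10)
(Q(-45 - 1*24, -79) - 32824) + W(30, -1*(-122)) = (-10 - 32824) + sqrt(30**2 + (-1*(-122))**2) = -32834 + sqrt(900 + 122**2) = -32834 + sqrt(900 + 14884) = -32834 + sqrt(15784) = -32834 + 2*sqrt(3946)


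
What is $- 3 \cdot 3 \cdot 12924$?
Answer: $-116316$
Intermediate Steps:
$- 3 \cdot 3 \cdot 12924 = - 9 \cdot 12924 = \left(-1\right) 116316 = -116316$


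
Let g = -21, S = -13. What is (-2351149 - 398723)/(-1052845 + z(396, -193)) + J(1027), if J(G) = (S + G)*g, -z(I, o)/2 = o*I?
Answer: -19161615894/899989 ≈ -21291.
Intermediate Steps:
z(I, o) = -2*I*o (z(I, o) = -2*o*I = -2*I*o)
J(G) = 273 - 21*G (J(G) = (-13 + G)*(-21) = 273 - 21*G)
(-2351149 - 398723)/(-1052845 + z(396, -193)) + J(1027) = (-2351149 - 398723)/(-1052845 - 2*396*(-193)) + (273 - 21*1027) = -2749872/(-1052845 + 152856) + (273 - 21567) = -2749872/(-899989) - 21294 = -2749872*(-1/899989) - 21294 = 2749872/899989 - 21294 = -19161615894/899989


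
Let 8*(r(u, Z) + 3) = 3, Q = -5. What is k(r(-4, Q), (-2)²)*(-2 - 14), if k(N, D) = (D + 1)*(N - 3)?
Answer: 450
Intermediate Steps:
r(u, Z) = -21/8 (r(u, Z) = -3 + (⅛)*3 = -3 + 3/8 = -21/8)
k(N, D) = (1 + D)*(-3 + N)
k(r(-4, Q), (-2)²)*(-2 - 14) = (-3 - 21/8 - 3*(-2)² + (-2)²*(-21/8))*(-2 - 14) = (-3 - 21/8 - 3*4 + 4*(-21/8))*(-16) = (-3 - 21/8 - 12 - 21/2)*(-16) = -225/8*(-16) = 450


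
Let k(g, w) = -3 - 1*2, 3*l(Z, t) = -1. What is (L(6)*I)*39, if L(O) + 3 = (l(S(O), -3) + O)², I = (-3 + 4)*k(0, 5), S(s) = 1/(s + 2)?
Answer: -17030/3 ≈ -5676.7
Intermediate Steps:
S(s) = 1/(2 + s)
l(Z, t) = -⅓ (l(Z, t) = (⅓)*(-1) = -⅓)
k(g, w) = -5 (k(g, w) = -3 - 2 = -5)
I = -5 (I = (-3 + 4)*(-5) = 1*(-5) = -5)
L(O) = -3 + (-⅓ + O)²
(L(6)*I)*39 = ((-3 + (-1 + 3*6)²/9)*(-5))*39 = ((-3 + (-1 + 18)²/9)*(-5))*39 = ((-3 + (⅑)*17²)*(-5))*39 = ((-3 + (⅑)*289)*(-5))*39 = ((-3 + 289/9)*(-5))*39 = ((262/9)*(-5))*39 = -1310/9*39 = -17030/3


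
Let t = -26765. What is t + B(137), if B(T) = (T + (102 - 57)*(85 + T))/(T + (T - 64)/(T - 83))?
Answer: -199414457/7471 ≈ -26692.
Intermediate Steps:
B(T) = (3825 + 46*T)/(T + (-64 + T)/(-83 + T)) (B(T) = (T + 45*(85 + T))/(T + (-64 + T)/(-83 + T)) = (T + (3825 + 45*T))/(T + (-64 + T)/(-83 + T)) = (3825 + 46*T)/(T + (-64 + T)/(-83 + T)))
t + B(137) = -26765 + (317475 - 46*137² - 7*137)/(64 - 1*137² + 82*137) = -26765 + (317475 - 46*18769 - 959)/(64 - 1*18769 + 11234) = -26765 + (317475 - 863374 - 959)/(64 - 18769 + 11234) = -26765 - 546858/(-7471) = -26765 - 1/7471*(-546858) = -26765 + 546858/7471 = -199414457/7471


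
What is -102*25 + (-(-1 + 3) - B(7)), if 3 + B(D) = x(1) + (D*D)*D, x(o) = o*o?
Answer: -2893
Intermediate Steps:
x(o) = o**2
B(D) = -2 + D**3 (B(D) = -3 + (1**2 + (D*D)*D) = -3 + (1 + D**2*D) = -3 + (1 + D**3) = -2 + D**3)
-102*25 + (-(-1 + 3) - B(7)) = -102*25 + (-(-1 + 3) - (-2 + 7**3)) = -2550 + (-1*2 - (-2 + 343)) = -2550 + (-2 - 1*341) = -2550 + (-2 - 341) = -2550 - 343 = -2893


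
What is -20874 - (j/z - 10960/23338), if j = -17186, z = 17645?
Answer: -4297649029336/205899505 ≈ -20873.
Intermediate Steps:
-20874 - (j/z - 10960/23338) = -20874 - (-17186/17645 - 10960/23338) = -20874 - (-17186*1/17645 - 10960*1/23338) = -20874 - (-17186/17645 - 5480/11669) = -20874 - 1*(-297238034/205899505) = -20874 + 297238034/205899505 = -4297649029336/205899505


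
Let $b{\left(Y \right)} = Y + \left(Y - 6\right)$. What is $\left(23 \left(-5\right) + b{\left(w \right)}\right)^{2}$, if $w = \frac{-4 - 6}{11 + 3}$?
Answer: $\frac{734449}{49} \approx 14989.0$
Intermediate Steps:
$w = - \frac{5}{7}$ ($w = - \frac{10}{14} = \left(-10\right) \frac{1}{14} = - \frac{5}{7} \approx -0.71429$)
$b{\left(Y \right)} = -6 + 2 Y$ ($b{\left(Y \right)} = Y + \left(Y - 6\right) = Y + \left(-6 + Y\right) = -6 + 2 Y$)
$\left(23 \left(-5\right) + b{\left(w \right)}\right)^{2} = \left(23 \left(-5\right) + \left(-6 + 2 \left(- \frac{5}{7}\right)\right)\right)^{2} = \left(-115 - \frac{52}{7}\right)^{2} = \left(- \frac{857}{7}\right)^{2} = \frac{734449}{49}$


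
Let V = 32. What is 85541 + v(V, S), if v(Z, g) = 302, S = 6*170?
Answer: 85843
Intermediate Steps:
S = 1020
85541 + v(V, S) = 85541 + 302 = 85843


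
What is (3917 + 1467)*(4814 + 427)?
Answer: 28217544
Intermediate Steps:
(3917 + 1467)*(4814 + 427) = 5384*5241 = 28217544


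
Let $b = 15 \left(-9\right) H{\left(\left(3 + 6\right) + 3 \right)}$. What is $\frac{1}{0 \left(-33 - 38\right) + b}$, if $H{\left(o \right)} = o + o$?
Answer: $- \frac{1}{3240} \approx -0.00030864$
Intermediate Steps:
$H{\left(o \right)} = 2 o$
$b = -3240$ ($b = 15 \left(-9\right) 2 \left(\left(3 + 6\right) + 3\right) = - 135 \cdot 2 \left(9 + 3\right) = - 135 \cdot 2 \cdot 12 = \left(-135\right) 24 = -3240$)
$\frac{1}{0 \left(-33 - 38\right) + b} = \frac{1}{0 \left(-33 - 38\right) - 3240} = \frac{1}{0 \left(-71\right) - 3240} = \frac{1}{0 - 3240} = \frac{1}{-3240} = - \frac{1}{3240}$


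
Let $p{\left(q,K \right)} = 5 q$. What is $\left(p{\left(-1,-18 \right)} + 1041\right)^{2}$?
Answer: $1073296$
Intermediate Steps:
$\left(p{\left(-1,-18 \right)} + 1041\right)^{2} = \left(5 \left(-1\right) + 1041\right)^{2} = \left(-5 + 1041\right)^{2} = 1036^{2} = 1073296$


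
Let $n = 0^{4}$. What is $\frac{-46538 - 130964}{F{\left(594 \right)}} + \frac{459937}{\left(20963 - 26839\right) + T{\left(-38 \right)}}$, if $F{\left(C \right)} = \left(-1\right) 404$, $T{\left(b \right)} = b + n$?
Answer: $\frac{107991535}{298657} \approx 361.59$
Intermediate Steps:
$n = 0$
$T{\left(b \right)} = b$ ($T{\left(b \right)} = b + 0 = b$)
$F{\left(C \right)} = -404$
$\frac{-46538 - 130964}{F{\left(594 \right)}} + \frac{459937}{\left(20963 - 26839\right) + T{\left(-38 \right)}} = \frac{-46538 - 130964}{-404} + \frac{459937}{\left(20963 - 26839\right) - 38} = \left(-177502\right) \left(- \frac{1}{404}\right) + \frac{459937}{-5876 - 38} = \frac{88751}{202} + \frac{459937}{-5914} = \frac{88751}{202} + 459937 \left(- \frac{1}{5914}\right) = \frac{88751}{202} - \frac{459937}{5914} = \frac{107991535}{298657}$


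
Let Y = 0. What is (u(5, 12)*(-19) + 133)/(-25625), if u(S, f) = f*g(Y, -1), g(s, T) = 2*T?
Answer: -589/25625 ≈ -0.022985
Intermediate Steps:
u(S, f) = -2*f (u(S, f) = f*(2*(-1)) = f*(-2) = -2*f)
(u(5, 12)*(-19) + 133)/(-25625) = (-2*12*(-19) + 133)/(-25625) = (-24*(-19) + 133)*(-1/25625) = (456 + 133)*(-1/25625) = 589*(-1/25625) = -589/25625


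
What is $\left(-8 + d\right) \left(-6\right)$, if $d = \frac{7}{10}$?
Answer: $\frac{219}{5} \approx 43.8$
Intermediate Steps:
$d = \frac{7}{10}$ ($d = 7 \cdot \frac{1}{10} = \frac{7}{10} \approx 0.7$)
$\left(-8 + d\right) \left(-6\right) = \left(-8 + \frac{7}{10}\right) \left(-6\right) = \left(- \frac{73}{10}\right) \left(-6\right) = \frac{219}{5}$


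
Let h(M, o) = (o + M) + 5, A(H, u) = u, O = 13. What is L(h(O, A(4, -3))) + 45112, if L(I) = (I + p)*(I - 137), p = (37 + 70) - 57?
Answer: 37182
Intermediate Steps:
p = 50 (p = 107 - 57 = 50)
h(M, o) = 5 + M + o (h(M, o) = (M + o) + 5 = 5 + M + o)
L(I) = (-137 + I)*(50 + I) (L(I) = (I + 50)*(I - 137) = (50 + I)*(-137 + I) = (-137 + I)*(50 + I))
L(h(O, A(4, -3))) + 45112 = (-6850 + (5 + 13 - 3)**2 - 87*(5 + 13 - 3)) + 45112 = (-6850 + 15**2 - 87*15) + 45112 = (-6850 + 225 - 1305) + 45112 = -7930 + 45112 = 37182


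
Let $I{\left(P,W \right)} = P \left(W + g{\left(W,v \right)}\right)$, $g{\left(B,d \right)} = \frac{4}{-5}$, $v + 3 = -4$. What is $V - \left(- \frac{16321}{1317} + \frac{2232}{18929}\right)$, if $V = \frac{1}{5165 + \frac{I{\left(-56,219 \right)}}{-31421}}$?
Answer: $\frac{82775344342365910}{6743497833586851} \approx 12.275$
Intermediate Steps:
$v = -7$ ($v = -3 - 4 = -7$)
$g{\left(B,d \right)} = - \frac{4}{5}$ ($g{\left(B,d \right)} = 4 \left(- \frac{1}{5}\right) = - \frac{4}{5}$)
$I{\left(P,W \right)} = P \left(- \frac{4}{5} + W\right)$ ($I{\left(P,W \right)} = P \left(W - \frac{4}{5}\right) = P \left(- \frac{4}{5} + W\right)$)
$V = \frac{157105}{811508421}$ ($V = \frac{1}{5165 + \frac{\frac{1}{5} \left(-56\right) \left(-4 + 5 \cdot 219\right)}{-31421}} = \frac{1}{5165 + \frac{1}{5} \left(-56\right) \left(-4 + 1095\right) \left(- \frac{1}{31421}\right)} = \frac{1}{5165 + \frac{1}{5} \left(-56\right) 1091 \left(- \frac{1}{31421}\right)} = \frac{1}{5165 - - \frac{61096}{157105}} = \frac{1}{5165 + \frac{61096}{157105}} = \frac{1}{\frac{811508421}{157105}} = \frac{157105}{811508421} \approx 0.0001936$)
$V - \left(- \frac{16321}{1317} + \frac{2232}{18929}\right) = \frac{157105}{811508421} - \left(- \frac{16321}{1317} + \frac{2232}{18929}\right) = \frac{157105}{811508421} - - \frac{306000665}{24929493} = \frac{157105}{811508421} + \left(\frac{16321}{1317} - \frac{2232}{18929}\right) = \frac{157105}{811508421} + \frac{306000665}{24929493} = \frac{82775344342365910}{6743497833586851}$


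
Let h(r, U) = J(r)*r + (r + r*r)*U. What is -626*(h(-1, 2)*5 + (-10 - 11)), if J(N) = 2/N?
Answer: 6886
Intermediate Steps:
h(r, U) = 2 + U*(r + r**2) (h(r, U) = (2/r)*r + (r + r*r)*U = 2 + (r + r**2)*U = 2 + U*(r + r**2))
-626*(h(-1, 2)*5 + (-10 - 11)) = -626*((2 + 2*(-1)*(1 - 1))*5 + (-10 - 11)) = -626*((2 + 2*(-1)*0)*5 - 21) = -626*((2 + 0)*5 - 21) = -626*(2*5 - 21) = -626*(10 - 21) = -626*(-11) = 6886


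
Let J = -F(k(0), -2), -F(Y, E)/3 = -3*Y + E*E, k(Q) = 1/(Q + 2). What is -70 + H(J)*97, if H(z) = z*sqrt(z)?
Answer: -70 + 1455*sqrt(30)/4 ≈ 1922.3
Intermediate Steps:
k(Q) = 1/(2 + Q)
F(Y, E) = -3*E**2 + 9*Y (F(Y, E) = -3*(-3*Y + E*E) = -3*(-3*Y + E**2) = -3*(E**2 - 3*Y) = -3*E**2 + 9*Y)
J = 15/2 (J = -(-3*(-2)**2 + 9/(2 + 0)) = -(-3*4 + 9/2) = -(-12 + 9*(1/2)) = -(-12 + 9/2) = -1*(-15/2) = 15/2 ≈ 7.5000)
H(z) = z**(3/2)
-70 + H(J)*97 = -70 + (15/2)**(3/2)*97 = -70 + (15*sqrt(30)/4)*97 = -70 + 1455*sqrt(30)/4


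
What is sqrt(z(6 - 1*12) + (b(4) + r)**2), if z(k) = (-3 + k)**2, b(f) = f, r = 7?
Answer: sqrt(202) ≈ 14.213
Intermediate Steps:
sqrt(z(6 - 1*12) + (b(4) + r)**2) = sqrt((-3 + (6 - 1*12))**2 + (4 + 7)**2) = sqrt((-3 + (6 - 12))**2 + 11**2) = sqrt((-3 - 6)**2 + 121) = sqrt((-9)**2 + 121) = sqrt(81 + 121) = sqrt(202)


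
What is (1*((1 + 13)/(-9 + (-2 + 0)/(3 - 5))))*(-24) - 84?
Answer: -42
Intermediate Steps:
(1*((1 + 13)/(-9 + (-2 + 0)/(3 - 5))))*(-24) - 84 = (1*(14/(-9 - 2/(-2))))*(-24) - 84 = (1*(14/(-9 - 2*(-1/2))))*(-24) - 84 = (1*(14/(-9 + 1)))*(-24) - 84 = (1*(14/(-8)))*(-24) - 84 = (1*(14*(-1/8)))*(-24) - 84 = (1*(-7/4))*(-24) - 84 = -7/4*(-24) - 84 = 42 - 84 = -42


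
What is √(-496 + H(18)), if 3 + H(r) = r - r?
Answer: I*√499 ≈ 22.338*I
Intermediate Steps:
H(r) = -3 (H(r) = -3 + (r - r) = -3 + 0 = -3)
√(-496 + H(18)) = √(-496 - 3) = √(-499) = I*√499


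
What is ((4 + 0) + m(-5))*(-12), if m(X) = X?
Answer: 12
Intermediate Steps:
((4 + 0) + m(-5))*(-12) = ((4 + 0) - 5)*(-12) = (4 - 5)*(-12) = -1*(-12) = 12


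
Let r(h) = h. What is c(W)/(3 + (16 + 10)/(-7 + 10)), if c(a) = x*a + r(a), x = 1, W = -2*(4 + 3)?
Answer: -12/5 ≈ -2.4000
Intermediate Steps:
W = -14 (W = -2*7 = -14)
c(a) = 2*a (c(a) = 1*a + a = a + a = 2*a)
c(W)/(3 + (16 + 10)/(-7 + 10)) = (2*(-14))/(3 + (16 + 10)/(-7 + 10)) = -28/(3 + 26/3) = -28/35/3 = -28*3/35 = -12/5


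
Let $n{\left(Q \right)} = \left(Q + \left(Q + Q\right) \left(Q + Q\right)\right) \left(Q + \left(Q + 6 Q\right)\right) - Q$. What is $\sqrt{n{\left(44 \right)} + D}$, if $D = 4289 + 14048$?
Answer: $\sqrt{2759669} \approx 1661.2$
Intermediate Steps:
$D = 18337$
$n{\left(Q \right)} = - Q + 8 Q \left(Q + 4 Q^{2}\right)$ ($n{\left(Q \right)} = \left(Q + 2 Q 2 Q\right) \left(Q + 7 Q\right) - Q = \left(Q + 4 Q^{2}\right) 8 Q - Q = 8 Q \left(Q + 4 Q^{2}\right) - Q = - Q + 8 Q \left(Q + 4 Q^{2}\right)$)
$\sqrt{n{\left(44 \right)} + D} = \sqrt{44 \left(-1 + 8 \cdot 44 + 32 \cdot 44^{2}\right) + 18337} = \sqrt{44 \left(-1 + 352 + 32 \cdot 1936\right) + 18337} = \sqrt{44 \left(-1 + 352 + 61952\right) + 18337} = \sqrt{44 \cdot 62303 + 18337} = \sqrt{2741332 + 18337} = \sqrt{2759669}$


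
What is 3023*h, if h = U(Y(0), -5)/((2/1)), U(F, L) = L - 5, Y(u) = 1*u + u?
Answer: -15115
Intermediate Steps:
Y(u) = 2*u (Y(u) = u + u = 2*u)
U(F, L) = -5 + L
h = -5 (h = (-5 - 5)/((2/1)) = -10/(2*1) = -10/2 = -10*½ = -5)
3023*h = 3023*(-5) = -15115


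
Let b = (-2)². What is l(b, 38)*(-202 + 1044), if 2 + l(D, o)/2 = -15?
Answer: -28628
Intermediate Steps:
b = 4
l(D, o) = -34 (l(D, o) = -4 + 2*(-15) = -4 - 30 = -34)
l(b, 38)*(-202 + 1044) = -34*(-202 + 1044) = -34*842 = -28628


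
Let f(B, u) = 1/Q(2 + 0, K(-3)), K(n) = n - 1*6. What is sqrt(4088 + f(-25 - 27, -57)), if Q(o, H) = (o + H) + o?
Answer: 3*sqrt(11355)/5 ≈ 63.936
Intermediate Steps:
K(n) = -6 + n (K(n) = n - 6 = -6 + n)
Q(o, H) = H + 2*o (Q(o, H) = (H + o) + o = H + 2*o)
f(B, u) = -1/5 (f(B, u) = 1/((-6 - 3) + 2*(2 + 0)) = 1/(-9 + 2*2) = 1/(-9 + 4) = 1/(-5) = -1/5)
sqrt(4088 + f(-25 - 27, -57)) = sqrt(4088 - 1/5) = sqrt(20439/5) = 3*sqrt(11355)/5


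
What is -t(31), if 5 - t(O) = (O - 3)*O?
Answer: 863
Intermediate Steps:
t(O) = 5 - O*(-3 + O) (t(O) = 5 - (O - 3)*O = 5 - (-3 + O)*O = 5 - O*(-3 + O))
-t(31) = -(5 - 1*31² + 3*31) = -(5 - 1*961 + 93) = -(5 - 961 + 93) = -1*(-863) = 863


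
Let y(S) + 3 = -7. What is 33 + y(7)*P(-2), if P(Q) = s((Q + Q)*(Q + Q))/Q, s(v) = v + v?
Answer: 193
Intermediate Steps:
y(S) = -10 (y(S) = -3 - 7 = -10)
s(v) = 2*v
P(Q) = 8*Q (P(Q) = (2*((Q + Q)*(Q + Q)))/Q = (2*((2*Q)*(2*Q)))/Q = (2*(4*Q²))/Q = (8*Q²)/Q = 8*Q)
33 + y(7)*P(-2) = 33 - 80*(-2) = 33 - 10*(-16) = 33 + 160 = 193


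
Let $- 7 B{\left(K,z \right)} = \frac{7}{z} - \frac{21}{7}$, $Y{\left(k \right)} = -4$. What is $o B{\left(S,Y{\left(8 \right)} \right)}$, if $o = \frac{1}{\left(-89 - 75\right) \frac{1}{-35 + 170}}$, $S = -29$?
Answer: $- \frac{2565}{4592} \approx -0.55858$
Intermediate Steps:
$B{\left(K,z \right)} = \frac{3}{7} - \frac{1}{z}$ ($B{\left(K,z \right)} = - \frac{\frac{7}{z} - \frac{21}{7}}{7} = - \frac{\frac{7}{z} - 3}{7} = - \frac{-3 + \frac{7}{z}}{7} = \frac{3}{7} - \frac{1}{z}$)
$o = - \frac{135}{164}$ ($o = \frac{1}{\left(-164\right) \frac{1}{135}} = \frac{1}{- \frac{164}{135}} = - \frac{135}{164} \approx -0.82317$)
$o B{\left(S,Y{\left(8 \right)} \right)} = - \frac{135 \left(\frac{3}{7} - \frac{1}{-4}\right)}{164} = - \frac{135 \left(\frac{3}{7} - - \frac{1}{4}\right)}{164} = - \frac{135 \left(\frac{3}{7} + \frac{1}{4}\right)}{164} = \left(- \frac{135}{164}\right) \frac{19}{28} = - \frac{2565}{4592}$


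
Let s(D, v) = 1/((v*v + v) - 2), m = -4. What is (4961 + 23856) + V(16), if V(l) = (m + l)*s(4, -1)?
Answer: 28811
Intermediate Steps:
s(D, v) = 1/(-2 + v + v**2) (s(D, v) = 1/((v**2 + v) - 2) = 1/((v + v**2) - 2) = 1/(-2 + v + v**2))
V(l) = 2 - l/2 (V(l) = (-4 + l)/(-2 - 1 + (-1)**2) = (-4 + l)/(-2 - 1 + 1) = (-4 + l)/(-2) = (-4 + l)*(-1/2) = 2 - l/2)
(4961 + 23856) + V(16) = (4961 + 23856) + (2 - 1/2*16) = 28817 + (2 - 8) = 28817 - 6 = 28811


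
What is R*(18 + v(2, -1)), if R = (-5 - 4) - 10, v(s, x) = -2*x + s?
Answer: -418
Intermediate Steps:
v(s, x) = s - 2*x
R = -19 (R = -9 - 10 = -19)
R*(18 + v(2, -1)) = -19*(18 + (2 - 2*(-1))) = -19*(18 + (2 + 2)) = -19*(18 + 4) = -19*22 = -418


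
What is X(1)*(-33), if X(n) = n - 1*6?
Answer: 165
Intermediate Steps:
X(n) = -6 + n (X(n) = n - 6 = -6 + n)
X(1)*(-33) = (-6 + 1)*(-33) = -5*(-33) = 165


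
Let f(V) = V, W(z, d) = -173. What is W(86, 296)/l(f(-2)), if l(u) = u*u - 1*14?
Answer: 173/10 ≈ 17.300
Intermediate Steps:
l(u) = -14 + u**2 (l(u) = u**2 - 14 = -14 + u**2)
W(86, 296)/l(f(-2)) = -173/(-14 + (-2)**2) = -173/(-14 + 4) = -173/(-10) = -173*(-1/10) = 173/10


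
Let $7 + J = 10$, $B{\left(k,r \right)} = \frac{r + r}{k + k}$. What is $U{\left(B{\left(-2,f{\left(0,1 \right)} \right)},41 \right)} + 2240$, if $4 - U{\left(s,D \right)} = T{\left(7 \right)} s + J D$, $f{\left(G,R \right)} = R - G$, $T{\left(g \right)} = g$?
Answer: $\frac{4249}{2} \approx 2124.5$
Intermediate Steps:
$B{\left(k,r \right)} = \frac{r}{k}$ ($B{\left(k,r \right)} = \frac{2 r}{2 k} = 2 r \frac{1}{2 k} = \frac{r}{k}$)
$J = 3$ ($J = -7 + 10 = 3$)
$U{\left(s,D \right)} = 4 - 7 s - 3 D$ ($U{\left(s,D \right)} = 4 - \left(7 s + 3 D\right) = 4 - \left(3 D + 7 s\right) = 4 - 7 s - 3 D$)
$U{\left(B{\left(-2,f{\left(0,1 \right)} \right)},41 \right)} + 2240 = \left(4 - 7 \frac{1 - 0}{-2} - 123\right) + 2240 = \left(4 - 7 \left(1 + 0\right) \left(- \frac{1}{2}\right) - 123\right) + 2240 = \left(4 - 7 \cdot 1 \left(- \frac{1}{2}\right) - 123\right) + 2240 = \left(4 - - \frac{7}{2} - 123\right) + 2240 = \left(4 + \frac{7}{2} - 123\right) + 2240 = - \frac{231}{2} + 2240 = \frac{4249}{2}$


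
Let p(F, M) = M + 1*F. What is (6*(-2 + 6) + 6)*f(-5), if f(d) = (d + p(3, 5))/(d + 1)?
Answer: -45/2 ≈ -22.500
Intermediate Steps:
p(F, M) = F + M (p(F, M) = M + F = F + M)
f(d) = (8 + d)/(1 + d) (f(d) = (d + (3 + 5))/(d + 1) = (d + 8)/(1 + d) = (8 + d)/(1 + d))
(6*(-2 + 6) + 6)*f(-5) = (6*(-2 + 6) + 6)*((8 - 5)/(1 - 5)) = (6*4 + 6)*(3/(-4)) = (24 + 6)*(-¼*3) = 30*(-¾) = -45/2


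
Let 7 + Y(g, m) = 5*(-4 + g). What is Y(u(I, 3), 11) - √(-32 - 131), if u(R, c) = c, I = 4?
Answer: -12 - I*√163 ≈ -12.0 - 12.767*I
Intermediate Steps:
Y(g, m) = -27 + 5*g (Y(g, m) = -7 + 5*(-4 + g) = -7 + (-20 + 5*g) = -27 + 5*g)
Y(u(I, 3), 11) - √(-32 - 131) = (-27 + 5*3) - √(-32 - 131) = (-27 + 15) - √(-163) = -12 - I*√163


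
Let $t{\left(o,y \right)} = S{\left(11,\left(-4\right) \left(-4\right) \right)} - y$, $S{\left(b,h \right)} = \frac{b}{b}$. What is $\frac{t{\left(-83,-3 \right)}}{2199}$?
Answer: $\frac{4}{2199} \approx 0.001819$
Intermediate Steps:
$S{\left(b,h \right)} = 1$
$t{\left(o,y \right)} = 1 - y$
$\frac{t{\left(-83,-3 \right)}}{2199} = \frac{1 - -3}{2199} = \left(1 + 3\right) \frac{1}{2199} = 4 \cdot \frac{1}{2199} = \frac{4}{2199}$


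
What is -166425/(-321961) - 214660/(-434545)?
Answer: 28286259977/27981308549 ≈ 1.0109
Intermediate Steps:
-166425/(-321961) - 214660/(-434545) = -166425*(-1/321961) - 214660*(-1/434545) = 166425/321961 + 42932/86909 = 28286259977/27981308549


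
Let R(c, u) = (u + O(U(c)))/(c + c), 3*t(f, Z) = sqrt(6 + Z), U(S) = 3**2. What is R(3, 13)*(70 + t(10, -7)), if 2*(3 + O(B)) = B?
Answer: 1015/6 + 29*I/36 ≈ 169.17 + 0.80556*I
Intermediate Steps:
U(S) = 9
O(B) = -3 + B/2
t(f, Z) = sqrt(6 + Z)/3
R(c, u) = (3/2 + u)/(2*c) (R(c, u) = (u + (-3 + (1/2)*9))/(c + c) = (u + (-3 + 9/2))/((2*c)) = (u + 3/2)*(1/(2*c)) = (3/2 + u)*(1/(2*c)) = (3/2 + u)/(2*c))
R(3, 13)*(70 + t(10, -7)) = ((1/4)*(3 + 2*13)/3)*(70 + sqrt(6 - 7)/3) = ((1/4)*(1/3)*(3 + 26))*(70 + sqrt(-1)/3) = ((1/4)*(1/3)*29)*(70 + I/3) = 29*(70 + I/3)/12 = 1015/6 + 29*I/36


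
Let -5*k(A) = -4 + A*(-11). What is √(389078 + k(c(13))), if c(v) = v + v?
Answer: 44*√201 ≈ 623.81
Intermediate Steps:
c(v) = 2*v
k(A) = ⅘ + 11*A/5 (k(A) = -(-4 + A*(-11))/5 = -(-4 - 11*A)/5 = ⅘ + 11*A/5)
√(389078 + k(c(13))) = √(389078 + (⅘ + 11*(2*13)/5)) = √(389078 + (⅘ + (11/5)*26)) = √(389078 + (⅘ + 286/5)) = √(389078 + 58) = √389136 = 44*√201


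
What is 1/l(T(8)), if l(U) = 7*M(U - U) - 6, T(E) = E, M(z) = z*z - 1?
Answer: -1/13 ≈ -0.076923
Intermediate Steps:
M(z) = -1 + z² (M(z) = z² - 1 = -1 + z²)
l(U) = -13 (l(U) = 7*(-1 + (U - U)²) - 6 = 7*(-1 + 0²) - 6 = 7*(-1 + 0) - 6 = 7*(-1) - 6 = -7 - 6 = -13)
1/l(T(8)) = 1/(-13) = -1/13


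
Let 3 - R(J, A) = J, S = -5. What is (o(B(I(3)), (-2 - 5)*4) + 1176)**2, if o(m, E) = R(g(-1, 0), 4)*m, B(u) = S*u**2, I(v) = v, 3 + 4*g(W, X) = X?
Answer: 16232841/16 ≈ 1.0146e+6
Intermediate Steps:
g(W, X) = -3/4 + X/4
R(J, A) = 3 - J
B(u) = -5*u**2
o(m, E) = 15*m/4 (o(m, E) = (3 - (-3/4 + (1/4)*0))*m = (3 - (-3/4 + 0))*m = (3 - 1*(-3/4))*m = (3 + 3/4)*m = 15*m/4)
(o(B(I(3)), (-2 - 5)*4) + 1176)**2 = (15*(-5*3**2)/4 + 1176)**2 = (15*(-5*9)/4 + 1176)**2 = ((15/4)*(-45) + 1176)**2 = (-675/4 + 1176)**2 = (4029/4)**2 = 16232841/16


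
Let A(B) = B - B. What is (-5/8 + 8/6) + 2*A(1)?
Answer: 17/24 ≈ 0.70833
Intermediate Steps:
A(B) = 0
(-5/8 + 8/6) + 2*A(1) = (-5/8 + 8/6) + 2*0 = (-5*⅛ + 8*(⅙)) + 0 = (-5/8 + 4/3) + 0 = 17/24 + 0 = 17/24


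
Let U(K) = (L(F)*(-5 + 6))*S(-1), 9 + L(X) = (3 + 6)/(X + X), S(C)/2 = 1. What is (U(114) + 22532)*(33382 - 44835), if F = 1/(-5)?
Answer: -257337457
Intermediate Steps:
S(C) = 2 (S(C) = 2*1 = 2)
F = -1/5 ≈ -0.20000
L(X) = -9 + 9/(2*X) (L(X) = -9 + (3 + 6)/(X + X) = -9 + 9/((2*X)) = -9 + 9*(1/(2*X)) = -9 + 9/(2*X))
U(K) = -63 (U(K) = ((-9 + 9/(2*(-1/5)))*(-5 + 6))*2 = ((-9 + (9/2)*(-5))*1)*2 = ((-9 - 45/2)*1)*2 = -63/2*1*2 = -63/2*2 = -63)
(U(114) + 22532)*(33382 - 44835) = (-63 + 22532)*(33382 - 44835) = 22469*(-11453) = -257337457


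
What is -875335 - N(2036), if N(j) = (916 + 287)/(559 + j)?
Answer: -757165176/865 ≈ -8.7534e+5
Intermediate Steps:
N(j) = 1203/(559 + j)
-875335 - N(2036) = -875335 - 1203/(559 + 2036) = -875335 - 1203/2595 = -875335 - 1*401/865 = -875335 - 401/865 = -757165176/865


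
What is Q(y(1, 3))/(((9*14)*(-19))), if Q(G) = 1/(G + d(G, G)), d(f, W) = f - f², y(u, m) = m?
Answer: 1/7182 ≈ 0.00013924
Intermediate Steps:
Q(G) = 1/(G + G*(1 - G))
Q(y(1, 3))/(((9*14)*(-19))) = (-1/(3*(-2 + 3)))/(((9*14)*(-19))) = (-1*⅓/1)/((126*(-19))) = -1*⅓*1/(-2394) = -⅓*(-1/2394) = 1/7182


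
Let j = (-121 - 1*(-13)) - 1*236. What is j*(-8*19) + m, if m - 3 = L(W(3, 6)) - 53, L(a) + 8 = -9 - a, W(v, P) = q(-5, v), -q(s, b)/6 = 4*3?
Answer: 52293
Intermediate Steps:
q(s, b) = -72 (q(s, b) = -24*3 = -6*12 = -72)
W(v, P) = -72
L(a) = -17 - a (L(a) = -8 + (-9 - a) = -17 - a)
j = -344 (j = (-121 + 13) - 236 = -108 - 236 = -344)
m = 5 (m = 3 + ((-17 - 1*(-72)) - 53) = 3 + ((-17 + 72) - 53) = 3 + (55 - 53) = 3 + 2 = 5)
j*(-8*19) + m = -(-2752)*19 + 5 = -344*(-152) + 5 = 52288 + 5 = 52293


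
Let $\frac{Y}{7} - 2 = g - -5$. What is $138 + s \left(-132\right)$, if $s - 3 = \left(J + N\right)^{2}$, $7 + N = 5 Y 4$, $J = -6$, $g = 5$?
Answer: $-366813606$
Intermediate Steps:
$Y = 84$ ($Y = 14 + 7 \left(5 - -5\right) = 14 + 7 \left(5 + 5\right) = 14 + 7 \cdot 10 = 14 + 70 = 84$)
$N = 1673$ ($N = -7 + 5 \cdot 84 \cdot 4 = -7 + 420 \cdot 4 = -7 + 1680 = 1673$)
$s = 2778892$ ($s = 3 + \left(-6 + 1673\right)^{2} = 3 + 1667^{2} = 3 + 2778889 = 2778892$)
$138 + s \left(-132\right) = 138 + 2778892 \left(-132\right) = 138 - 366813744 = -366813606$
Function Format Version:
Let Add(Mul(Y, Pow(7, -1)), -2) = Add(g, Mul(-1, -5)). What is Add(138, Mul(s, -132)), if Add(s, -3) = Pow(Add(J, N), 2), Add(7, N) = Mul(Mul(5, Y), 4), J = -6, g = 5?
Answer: -366813606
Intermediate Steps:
Y = 84 (Y = Add(14, Mul(7, Add(5, Mul(-1, -5)))) = Add(14, Mul(7, Add(5, 5))) = Add(14, Mul(7, 10)) = Add(14, 70) = 84)
N = 1673 (N = Add(-7, Mul(Mul(5, 84), 4)) = Add(-7, Mul(420, 4)) = Add(-7, 1680) = 1673)
s = 2778892 (s = Add(3, Pow(Add(-6, 1673), 2)) = Add(3, Pow(1667, 2)) = Add(3, 2778889) = 2778892)
Add(138, Mul(s, -132)) = Add(138, Mul(2778892, -132)) = Add(138, -366813744) = -366813606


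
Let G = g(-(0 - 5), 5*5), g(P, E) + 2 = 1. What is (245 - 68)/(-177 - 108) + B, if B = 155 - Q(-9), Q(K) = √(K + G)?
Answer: 14666/95 - I*√10 ≈ 154.38 - 3.1623*I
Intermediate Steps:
g(P, E) = -1 (g(P, E) = -2 + 1 = -1)
G = -1
Q(K) = √(-1 + K) (Q(K) = √(K - 1) = √(-1 + K))
B = 155 - I*√10 (B = 155 - √(-1 - 9) = 155 - √(-10) = 155 - I*√10 ≈ 155.0 - 3.1623*I)
(245 - 68)/(-177 - 108) + B = (245 - 68)/(-177 - 108) + (155 - I*√10) = 177/(-285) + (155 - I*√10) = 177*(-1/285) + (155 - I*√10) = -59/95 + (155 - I*√10) = 14666/95 - I*√10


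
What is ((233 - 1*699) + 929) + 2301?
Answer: 2764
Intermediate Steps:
((233 - 1*699) + 929) + 2301 = ((233 - 699) + 929) + 2301 = (-466 + 929) + 2301 = 463 + 2301 = 2764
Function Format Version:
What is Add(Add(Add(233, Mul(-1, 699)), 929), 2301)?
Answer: 2764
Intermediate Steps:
Add(Add(Add(233, Mul(-1, 699)), 929), 2301) = Add(Add(Add(233, -699), 929), 2301) = Add(Add(-466, 929), 2301) = Add(463, 2301) = 2764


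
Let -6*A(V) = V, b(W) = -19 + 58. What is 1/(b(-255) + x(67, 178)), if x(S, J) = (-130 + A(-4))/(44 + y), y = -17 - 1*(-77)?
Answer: 78/2945 ≈ 0.026486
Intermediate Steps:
b(W) = 39
A(V) = -V/6
y = 60 (y = -17 + 77 = 60)
x(S, J) = -97/78 (x(S, J) = (-130 - 1/6*(-4))/(44 + 60) = (-130 + 2/3)/104 = -388/3*1/104 = -97/78)
1/(b(-255) + x(67, 178)) = 1/(39 - 97/78) = 1/(2945/78) = 78/2945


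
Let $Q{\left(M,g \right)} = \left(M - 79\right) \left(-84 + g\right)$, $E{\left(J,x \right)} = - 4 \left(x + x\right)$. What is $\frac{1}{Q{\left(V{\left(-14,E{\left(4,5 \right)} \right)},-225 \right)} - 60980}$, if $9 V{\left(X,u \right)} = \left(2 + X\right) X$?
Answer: $- \frac{1}{42337} \approx -2.362 \cdot 10^{-5}$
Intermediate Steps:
$E{\left(J,x \right)} = - 8 x$ ($E{\left(J,x \right)} = - 4 \cdot 2 x = - 8 x$)
$V{\left(X,u \right)} = \frac{X \left(2 + X\right)}{9}$ ($V{\left(X,u \right)} = \frac{\left(2 + X\right) X}{9} = \frac{X \left(2 + X\right)}{9}$)
$Q{\left(M,g \right)} = \left(-84 + g\right) \left(-79 + M\right)$ ($Q{\left(M,g \right)} = \left(-79 + M\right) \left(-84 + g\right) = \left(-84 + g\right) \left(-79 + M\right)$)
$\frac{1}{Q{\left(V{\left(-14,E{\left(4,5 \right)} \right)},-225 \right)} - 60980} = \frac{1}{\left(6636 - 84 \cdot \frac{1}{9} \left(-14\right) \left(2 - 14\right) - -17775 + \frac{1}{9} \left(-14\right) \left(2 - 14\right) \left(-225\right)\right) - 60980} = \frac{1}{\left(6636 - 84 \cdot \frac{1}{9} \left(-14\right) \left(-12\right) + 17775 + \frac{1}{9} \left(-14\right) \left(-12\right) \left(-225\right)\right) - 60980} = \frac{1}{\left(6636 - 1568 + 17775 + \frac{56}{3} \left(-225\right)\right) - 60980} = \frac{1}{\left(6636 - 1568 + 17775 - 4200\right) - 60980} = \frac{1}{18643 - 60980} = \frac{1}{-42337} = - \frac{1}{42337}$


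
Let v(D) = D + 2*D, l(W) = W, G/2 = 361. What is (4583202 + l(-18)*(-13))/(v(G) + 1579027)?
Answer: 4583436/1581193 ≈ 2.8987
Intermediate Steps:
G = 722 (G = 2*361 = 722)
v(D) = 3*D
(4583202 + l(-18)*(-13))/(v(G) + 1579027) = (4583202 - 18*(-13))/(3*722 + 1579027) = (4583202 + 234)/(2166 + 1579027) = 4583436/1581193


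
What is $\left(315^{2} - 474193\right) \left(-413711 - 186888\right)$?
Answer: $225205405832$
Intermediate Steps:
$\left(315^{2} - 474193\right) \left(-413711 - 186888\right) = \left(99225 - 474193\right) \left(-600599\right) = \left(-374968\right) \left(-600599\right) = 225205405832$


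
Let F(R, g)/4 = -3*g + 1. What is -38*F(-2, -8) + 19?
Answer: -3781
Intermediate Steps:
F(R, g) = 4 - 12*g (F(R, g) = 4*(-3*g + 1) = 4*(1 - 3*g) = 4 - 12*g)
-38*F(-2, -8) + 19 = -38*(4 - 12*(-8)) + 19 = -38*(4 + 96) + 19 = -38*100 + 19 = -3800 + 19 = -3781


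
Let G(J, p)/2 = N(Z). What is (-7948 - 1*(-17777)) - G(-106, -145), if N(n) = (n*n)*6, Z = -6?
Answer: 9397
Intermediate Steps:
N(n) = 6*n² (N(n) = n²*6 = 6*n²)
G(J, p) = 432 (G(J, p) = 2*(6*(-6)²) = 2*(6*36) = 2*216 = 432)
(-7948 - 1*(-17777)) - G(-106, -145) = (-7948 - 1*(-17777)) - 1*432 = (-7948 + 17777) - 432 = 9829 - 432 = 9397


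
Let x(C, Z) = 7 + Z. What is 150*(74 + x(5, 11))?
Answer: 13800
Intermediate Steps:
150*(74 + x(5, 11)) = 150*(74 + (7 + 11)) = 150*(74 + 18) = 150*92 = 13800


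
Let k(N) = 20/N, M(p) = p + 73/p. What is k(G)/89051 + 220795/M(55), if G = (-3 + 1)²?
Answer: 1081410870465/275879998 ≈ 3919.9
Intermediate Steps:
G = 4 (G = (-2)² = 4)
k(G)/89051 + 220795/M(55) = (20/4)/89051 + 220795/(55 + 73/55) = (20*(¼))*(1/89051) + 220795/(55 + 73*(1/55)) = 5*(1/89051) + 220795/(55 + 73/55) = 5/89051 + 220795/(3098/55) = 5/89051 + 220795*(55/3098) = 5/89051 + 12143725/3098 = 1081410870465/275879998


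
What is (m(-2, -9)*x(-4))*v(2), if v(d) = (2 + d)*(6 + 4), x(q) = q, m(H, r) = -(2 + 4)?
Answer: 960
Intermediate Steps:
m(H, r) = -6 (m(H, r) = -1*6 = -6)
v(d) = 20 + 10*d (v(d) = (2 + d)*10 = 20 + 10*d)
(m(-2, -9)*x(-4))*v(2) = (-6*(-4))*(20 + 10*2) = 24*(20 + 20) = 24*40 = 960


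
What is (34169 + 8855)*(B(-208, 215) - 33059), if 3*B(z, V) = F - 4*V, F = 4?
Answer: -4303819792/3 ≈ -1.4346e+9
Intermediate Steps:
B(z, V) = 4/3 - 4*V/3 (B(z, V) = (4 - 4*V)/3 = 4/3 - 4*V/3)
(34169 + 8855)*(B(-208, 215) - 33059) = (34169 + 8855)*((4/3 - 4/3*215) - 33059) = 43024*((4/3 - 860/3) - 33059) = 43024*(-856/3 - 33059) = 43024*(-100033/3) = -4303819792/3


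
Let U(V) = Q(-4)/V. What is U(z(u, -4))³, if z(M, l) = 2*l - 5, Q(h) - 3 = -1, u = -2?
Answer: -8/2197 ≈ -0.0036413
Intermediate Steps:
Q(h) = 2 (Q(h) = 3 - 1 = 2)
z(M, l) = -5 + 2*l
U(V) = 2/V
U(z(u, -4))³ = (2/(-5 + 2*(-4)))³ = (2/(-5 - 8))³ = (2/(-13))³ = (2*(-1/13))³ = (-2/13)³ = -8/2197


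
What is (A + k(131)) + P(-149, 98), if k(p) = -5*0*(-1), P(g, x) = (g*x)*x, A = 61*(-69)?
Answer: -1435205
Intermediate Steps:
A = -4209
P(g, x) = g*x²
k(p) = 0 (k(p) = 0*(-1) = 0)
(A + k(131)) + P(-149, 98) = (-4209 + 0) - 149*98² = -4209 - 149*9604 = -4209 - 1430996 = -1435205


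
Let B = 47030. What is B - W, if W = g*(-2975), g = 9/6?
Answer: 102985/2 ≈ 51493.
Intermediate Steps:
g = 3/2 (g = 9*(1/6) = 3/2 ≈ 1.5000)
W = -8925/2 (W = (3/2)*(-2975) = -8925/2 ≈ -4462.5)
B - W = 47030 - 1*(-8925/2) = 47030 + 8925/2 = 102985/2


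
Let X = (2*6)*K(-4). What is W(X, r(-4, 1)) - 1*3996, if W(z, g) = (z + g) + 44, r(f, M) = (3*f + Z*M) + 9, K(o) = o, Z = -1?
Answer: -4004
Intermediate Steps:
r(f, M) = 9 - M + 3*f (r(f, M) = (3*f - M) + 9 = (-M + 3*f) + 9 = 9 - M + 3*f)
X = -48 (X = (2*6)*(-4) = 12*(-4) = -48)
W(z, g) = 44 + g + z (W(z, g) = (g + z) + 44 = 44 + g + z)
W(X, r(-4, 1)) - 1*3996 = (44 + (9 - 1*1 + 3*(-4)) - 48) - 1*3996 = (44 + (9 - 1 - 12) - 48) - 3996 = (44 - 4 - 48) - 3996 = -8 - 3996 = -4004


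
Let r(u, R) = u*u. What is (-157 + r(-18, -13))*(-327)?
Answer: -54609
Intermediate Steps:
r(u, R) = u**2
(-157 + r(-18, -13))*(-327) = (-157 + (-18)**2)*(-327) = (-157 + 324)*(-327) = 167*(-327) = -54609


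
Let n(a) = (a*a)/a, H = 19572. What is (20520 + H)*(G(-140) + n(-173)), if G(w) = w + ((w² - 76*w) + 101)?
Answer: 1203882576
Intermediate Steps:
n(a) = a (n(a) = a²/a = a)
G(w) = 101 + w² - 75*w (G(w) = w + (101 + w² - 76*w) = 101 + w² - 75*w)
(20520 + H)*(G(-140) + n(-173)) = (20520 + 19572)*((101 + (-140)² - 75*(-140)) - 173) = 40092*((101 + 19600 + 10500) - 173) = 40092*(30201 - 173) = 40092*30028 = 1203882576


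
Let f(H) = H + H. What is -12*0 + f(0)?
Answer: 0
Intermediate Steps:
f(H) = 2*H
-12*0 + f(0) = -12*0 + 2*0 = 0 + 0 = 0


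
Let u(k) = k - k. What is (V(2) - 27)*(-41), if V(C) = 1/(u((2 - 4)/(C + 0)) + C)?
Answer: 2173/2 ≈ 1086.5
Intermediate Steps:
u(k) = 0
V(C) = 1/C (V(C) = 1/(0 + C) = 1/C)
(V(2) - 27)*(-41) = (1/2 - 27)*(-41) = -53/2*(-41) = 2173/2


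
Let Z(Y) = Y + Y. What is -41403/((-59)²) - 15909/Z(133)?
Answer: -66392427/925946 ≈ -71.702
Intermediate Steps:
Z(Y) = 2*Y
-41403/((-59)²) - 15909/Z(133) = -41403/((-59)²) - 15909/(2*133) = -41403/3481 - 15909/266 = -66392427/925946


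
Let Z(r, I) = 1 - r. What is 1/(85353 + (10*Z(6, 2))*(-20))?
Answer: 1/86353 ≈ 1.1580e-5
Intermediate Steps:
1/(85353 + (10*Z(6, 2))*(-20)) = 1/(85353 + (10*(1 - 1*6))*(-20)) = 1/(85353 + (10*(1 - 6))*(-20)) = 1/(85353 + (10*(-5))*(-20)) = 1/(85353 - 50*(-20)) = 1/(85353 + 1000) = 1/86353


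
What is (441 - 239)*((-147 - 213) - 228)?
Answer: -118776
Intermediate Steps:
(441 - 239)*((-147 - 213) - 228) = 202*(-360 - 228) = 202*(-588) = -118776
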